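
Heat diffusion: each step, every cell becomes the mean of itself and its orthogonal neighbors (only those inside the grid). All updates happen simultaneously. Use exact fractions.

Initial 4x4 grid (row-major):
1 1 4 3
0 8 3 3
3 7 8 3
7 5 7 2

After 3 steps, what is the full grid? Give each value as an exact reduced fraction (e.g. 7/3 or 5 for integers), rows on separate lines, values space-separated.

Answer: 2879/1080 23587/7200 24251/7200 7637/2160
25687/7200 11573/3000 25547/6000 6809/1800
10837/2400 10129/2000 2419/500 107/24
1253/240 543/100 21/4 281/60

Derivation:
After step 1:
  2/3 7/2 11/4 10/3
  3 19/5 26/5 3
  17/4 31/5 28/5 4
  5 13/2 11/2 4
After step 2:
  43/18 643/240 887/240 109/36
  703/240 217/50 407/100 233/60
  369/80 527/100 53/10 83/20
  21/4 29/5 27/5 9/2
After step 3:
  2879/1080 23587/7200 24251/7200 7637/2160
  25687/7200 11573/3000 25547/6000 6809/1800
  10837/2400 10129/2000 2419/500 107/24
  1253/240 543/100 21/4 281/60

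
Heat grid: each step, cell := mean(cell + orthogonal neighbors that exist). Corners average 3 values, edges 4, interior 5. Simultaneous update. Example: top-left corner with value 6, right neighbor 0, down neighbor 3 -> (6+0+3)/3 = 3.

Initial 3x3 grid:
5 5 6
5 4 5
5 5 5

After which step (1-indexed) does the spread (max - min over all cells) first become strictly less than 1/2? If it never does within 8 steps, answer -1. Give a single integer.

Answer: 2

Derivation:
Step 1: max=16/3, min=19/4, spread=7/12
Step 2: max=46/9, min=29/6, spread=5/18
  -> spread < 1/2 first at step 2
Step 3: max=683/135, min=1753/360, spread=41/216
Step 4: max=81107/16200, min=105251/21600, spread=347/2592
Step 5: max=606263/121500, min=6345097/1296000, spread=2921/31104
Step 6: max=289958213/58320000, min=381483659/77760000, spread=24611/373248
Step 7: max=8683480643/1749600000, min=22939980673/4665600000, spread=207329/4478976
Step 8: max=1040412643367/209952000000, min=1378119800531/279936000000, spread=1746635/53747712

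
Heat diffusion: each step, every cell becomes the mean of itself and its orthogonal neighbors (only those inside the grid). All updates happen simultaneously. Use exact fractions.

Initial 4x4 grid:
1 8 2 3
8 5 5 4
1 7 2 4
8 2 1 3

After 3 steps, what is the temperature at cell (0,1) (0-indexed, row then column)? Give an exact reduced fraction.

Answer: 7969/1800

Derivation:
Step 1: cell (0,1) = 4
Step 2: cell (0,1) = 623/120
Step 3: cell (0,1) = 7969/1800
Full grid after step 3:
  10921/2160 7969/1800 173/40 2657/720
  33211/7200 29191/6000 7687/2000 609/160
  34723/7200 23923/6000 23089/6000 22933/7200
  8869/2160 7297/1800 5617/1800 6703/2160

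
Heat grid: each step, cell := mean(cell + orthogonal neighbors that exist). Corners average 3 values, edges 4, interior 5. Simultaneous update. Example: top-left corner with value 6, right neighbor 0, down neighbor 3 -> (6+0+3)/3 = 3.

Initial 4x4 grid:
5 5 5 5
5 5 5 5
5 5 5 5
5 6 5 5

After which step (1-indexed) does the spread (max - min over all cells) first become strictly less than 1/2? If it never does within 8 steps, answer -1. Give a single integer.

Step 1: max=16/3, min=5, spread=1/3
  -> spread < 1/2 first at step 1
Step 2: max=631/120, min=5, spread=31/120
Step 3: max=5611/1080, min=5, spread=211/1080
Step 4: max=556843/108000, min=5, spread=16843/108000
Step 5: max=4998643/972000, min=45079/9000, spread=130111/972000
Step 6: max=149442367/29160000, min=2707159/540000, spread=3255781/29160000
Step 7: max=4474353691/874800000, min=2711107/540000, spread=82360351/874800000
Step 8: max=133971316891/26244000000, min=488506441/97200000, spread=2074577821/26244000000

Answer: 1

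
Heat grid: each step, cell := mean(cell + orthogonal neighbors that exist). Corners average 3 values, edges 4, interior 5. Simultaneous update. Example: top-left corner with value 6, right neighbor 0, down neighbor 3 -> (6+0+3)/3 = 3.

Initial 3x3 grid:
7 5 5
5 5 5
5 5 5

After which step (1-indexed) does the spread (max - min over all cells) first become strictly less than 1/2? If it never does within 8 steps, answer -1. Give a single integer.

Step 1: max=17/3, min=5, spread=2/3
Step 2: max=50/9, min=5, spread=5/9
Step 3: max=581/108, min=5, spread=41/108
  -> spread < 1/2 first at step 3
Step 4: max=34531/6480, min=911/180, spread=347/1296
Step 5: max=2050937/388800, min=9157/1800, spread=2921/15552
Step 6: max=122468539/23328000, min=1105483/216000, spread=24611/186624
Step 7: max=7317122033/1399680000, min=24956741/4860000, spread=207329/2239488
Step 8: max=437933952451/83980800000, min=1334801599/259200000, spread=1746635/26873856

Answer: 3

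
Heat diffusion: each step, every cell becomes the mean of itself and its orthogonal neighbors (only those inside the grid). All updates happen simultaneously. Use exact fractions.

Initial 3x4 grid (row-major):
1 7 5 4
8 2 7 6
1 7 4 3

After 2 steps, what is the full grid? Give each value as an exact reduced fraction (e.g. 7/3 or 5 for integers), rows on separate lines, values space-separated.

Answer: 145/36 631/120 193/40 21/4
149/30 17/4 27/5 287/60
71/18 1217/240 1073/240 175/36

Derivation:
After step 1:
  16/3 15/4 23/4 5
  3 31/5 24/5 5
  16/3 7/2 21/4 13/3
After step 2:
  145/36 631/120 193/40 21/4
  149/30 17/4 27/5 287/60
  71/18 1217/240 1073/240 175/36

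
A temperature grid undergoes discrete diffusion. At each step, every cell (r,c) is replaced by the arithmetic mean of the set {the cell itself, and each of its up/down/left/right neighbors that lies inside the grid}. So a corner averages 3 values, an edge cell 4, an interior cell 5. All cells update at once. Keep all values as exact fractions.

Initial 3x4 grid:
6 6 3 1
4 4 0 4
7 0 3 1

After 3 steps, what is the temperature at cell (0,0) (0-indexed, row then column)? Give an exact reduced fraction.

Answer: 4759/1080

Derivation:
Step 1: cell (0,0) = 16/3
Step 2: cell (0,0) = 46/9
Step 3: cell (0,0) = 4759/1080
Full grid after step 3:
  4759/1080 28721/7200 20461/7200 5623/2160
  6933/1600 1679/500 16823/6000 15251/7200
  8023/2160 11873/3600 1021/450 298/135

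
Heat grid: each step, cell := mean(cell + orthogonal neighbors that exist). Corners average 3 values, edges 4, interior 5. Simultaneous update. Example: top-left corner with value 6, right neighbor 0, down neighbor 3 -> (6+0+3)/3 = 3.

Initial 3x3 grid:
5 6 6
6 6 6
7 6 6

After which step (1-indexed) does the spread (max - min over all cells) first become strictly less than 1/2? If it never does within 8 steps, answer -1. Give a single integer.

Answer: 2

Derivation:
Step 1: max=19/3, min=17/3, spread=2/3
Step 2: max=223/36, min=209/36, spread=7/18
  -> spread < 1/2 first at step 2
Step 3: max=2641/432, min=2543/432, spread=49/216
Step 4: max=41983/6912, min=40961/6912, spread=511/3456
Step 5: max=501973/82944, min=493355/82944, spread=4309/41472
Step 6: max=6008263/995328, min=5935673/995328, spread=36295/497664
Step 7: max=71969389/11943936, min=71357843/11943936, spread=305773/5971968
Step 8: max=862539343/143327232, min=857387441/143327232, spread=2575951/71663616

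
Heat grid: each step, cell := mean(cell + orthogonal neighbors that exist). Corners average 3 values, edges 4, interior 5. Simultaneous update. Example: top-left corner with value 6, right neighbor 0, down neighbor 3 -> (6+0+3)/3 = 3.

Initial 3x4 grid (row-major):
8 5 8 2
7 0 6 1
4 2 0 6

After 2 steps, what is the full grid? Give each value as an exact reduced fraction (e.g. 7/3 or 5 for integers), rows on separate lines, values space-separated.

After step 1:
  20/3 21/4 21/4 11/3
  19/4 4 3 15/4
  13/3 3/2 7/2 7/3
After step 2:
  50/9 127/24 103/24 38/9
  79/16 37/10 39/10 51/16
  127/36 10/3 31/12 115/36

Answer: 50/9 127/24 103/24 38/9
79/16 37/10 39/10 51/16
127/36 10/3 31/12 115/36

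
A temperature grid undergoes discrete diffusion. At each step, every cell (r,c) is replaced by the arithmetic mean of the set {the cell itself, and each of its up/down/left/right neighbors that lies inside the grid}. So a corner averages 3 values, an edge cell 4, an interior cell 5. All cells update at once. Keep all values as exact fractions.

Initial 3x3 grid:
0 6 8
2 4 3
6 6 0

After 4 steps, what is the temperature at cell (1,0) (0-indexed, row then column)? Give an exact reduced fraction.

Answer: 206153/54000

Derivation:
Step 1: cell (1,0) = 3
Step 2: cell (1,0) = 109/30
Step 3: cell (1,0) = 13321/3600
Step 4: cell (1,0) = 206153/54000
Full grid after step 4:
  248497/64800 1742599/432000 538319/129600
  206153/54000 156989/40000 3520573/864000
  122711/32400 419681/108000 56641/14400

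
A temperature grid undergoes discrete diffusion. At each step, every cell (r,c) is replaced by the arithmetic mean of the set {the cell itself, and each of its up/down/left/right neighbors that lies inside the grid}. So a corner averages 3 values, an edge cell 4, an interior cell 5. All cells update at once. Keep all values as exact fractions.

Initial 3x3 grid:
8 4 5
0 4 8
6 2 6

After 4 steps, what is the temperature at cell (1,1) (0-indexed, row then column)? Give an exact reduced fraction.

Answer: 208081/45000

Derivation:
Step 1: cell (1,1) = 18/5
Step 2: cell (1,1) = 118/25
Step 3: cell (1,1) = 3323/750
Step 4: cell (1,1) = 208081/45000
Full grid after step 4:
  21431/4800 4038079/864000 163103/32400
  1816727/432000 208081/45000 1398943/288000
  135503/32400 70101/16000 620587/129600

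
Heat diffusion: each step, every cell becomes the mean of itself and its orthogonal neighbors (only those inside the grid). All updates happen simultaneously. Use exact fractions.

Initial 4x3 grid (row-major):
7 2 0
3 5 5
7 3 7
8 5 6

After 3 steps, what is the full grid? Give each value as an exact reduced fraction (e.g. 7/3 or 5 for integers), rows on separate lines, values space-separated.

Answer: 2947/720 5581/1440 476/135
763/160 5101/1200 3041/720
1519/288 1261/240 59/12
12529/2160 8021/1440 167/30

Derivation:
After step 1:
  4 7/2 7/3
  11/2 18/5 17/4
  21/4 27/5 21/4
  20/3 11/2 6
After step 2:
  13/3 403/120 121/36
  367/80 89/20 463/120
  1369/240 5 209/40
  209/36 707/120 67/12
After step 3:
  2947/720 5581/1440 476/135
  763/160 5101/1200 3041/720
  1519/288 1261/240 59/12
  12529/2160 8021/1440 167/30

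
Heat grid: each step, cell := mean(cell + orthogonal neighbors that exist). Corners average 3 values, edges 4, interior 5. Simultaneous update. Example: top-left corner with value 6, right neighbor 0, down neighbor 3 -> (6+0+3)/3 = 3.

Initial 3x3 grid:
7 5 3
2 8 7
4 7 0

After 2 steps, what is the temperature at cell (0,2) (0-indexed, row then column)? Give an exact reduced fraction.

Step 1: cell (0,2) = 5
Step 2: cell (0,2) = 61/12
Full grid after step 2:
  47/9 1273/240 61/12
  401/80 521/100 599/120
  43/9 391/80 167/36

Answer: 61/12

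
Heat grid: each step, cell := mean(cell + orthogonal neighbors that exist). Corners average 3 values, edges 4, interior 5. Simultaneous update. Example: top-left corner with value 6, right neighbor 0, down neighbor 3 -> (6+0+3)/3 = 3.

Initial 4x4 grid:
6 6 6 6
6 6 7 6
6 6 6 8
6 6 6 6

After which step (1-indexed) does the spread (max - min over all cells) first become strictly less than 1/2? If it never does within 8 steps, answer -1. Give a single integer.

Answer: 3

Derivation:
Step 1: max=27/4, min=6, spread=3/4
Step 2: max=1591/240, min=6, spread=151/240
Step 3: max=13921/2160, min=6, spread=961/2160
  -> spread < 1/2 first at step 3
Step 4: max=1384531/216000, min=4837/800, spread=78541/216000
Step 5: max=12354121/1944000, min=65587/10800, spread=548461/1944000
Step 6: max=1230550741/194400000, min=822599/135000, spread=46008181/194400000
Step 7: max=11030218681/1749600000, min=1979581553/324000000, spread=851195737/4374000000
Step 8: max=1100124946561/174960000000, min=3721548059/607500000, spread=28319105569/174960000000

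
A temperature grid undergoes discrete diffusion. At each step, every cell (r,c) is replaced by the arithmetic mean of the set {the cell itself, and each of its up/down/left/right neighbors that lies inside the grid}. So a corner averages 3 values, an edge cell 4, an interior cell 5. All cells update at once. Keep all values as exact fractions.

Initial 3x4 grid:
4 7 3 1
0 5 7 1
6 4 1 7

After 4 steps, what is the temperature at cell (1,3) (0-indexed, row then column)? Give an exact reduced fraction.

Answer: 154349/43200

Derivation:
Step 1: cell (1,3) = 4
Step 2: cell (1,3) = 181/60
Step 3: cell (1,3) = 2623/720
Step 4: cell (1,3) = 154349/43200
Full grid after step 4:
  20807/5184 174593/43200 162029/43200 46961/12960
  77093/19200 94957/24000 17521/4500 154349/43200
  20323/5184 172993/43200 55043/14400 5399/1440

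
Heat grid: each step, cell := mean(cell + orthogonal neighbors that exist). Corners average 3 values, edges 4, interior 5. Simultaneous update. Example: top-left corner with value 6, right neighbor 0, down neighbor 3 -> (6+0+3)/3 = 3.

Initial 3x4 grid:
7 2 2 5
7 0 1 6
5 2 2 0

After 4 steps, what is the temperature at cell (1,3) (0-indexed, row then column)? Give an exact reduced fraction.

Answer: 197009/72000

Derivation:
Step 1: cell (1,3) = 3
Step 2: cell (1,3) = 61/20
Step 3: cell (1,3) = 3271/1200
Step 4: cell (1,3) = 197009/72000
Full grid after step 4:
  479647/129600 716567/216000 648347/216000 189041/64800
  1039471/288000 377939/120000 164357/60000 197009/72000
  445397/129600 320471/108000 278861/108000 81383/32400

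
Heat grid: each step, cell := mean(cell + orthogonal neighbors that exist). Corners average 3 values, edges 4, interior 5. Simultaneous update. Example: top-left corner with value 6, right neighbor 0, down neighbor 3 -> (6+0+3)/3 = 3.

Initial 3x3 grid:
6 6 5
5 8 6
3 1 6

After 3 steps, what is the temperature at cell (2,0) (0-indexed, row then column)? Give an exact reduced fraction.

Step 1: cell (2,0) = 3
Step 2: cell (2,0) = 13/3
Step 3: cell (2,0) = 403/90
Full grid after step 3:
  11767/2160 83149/14400 6161/1080
  36937/7200 15419/3000 26383/4800
  403/90 34487/7200 10547/2160

Answer: 403/90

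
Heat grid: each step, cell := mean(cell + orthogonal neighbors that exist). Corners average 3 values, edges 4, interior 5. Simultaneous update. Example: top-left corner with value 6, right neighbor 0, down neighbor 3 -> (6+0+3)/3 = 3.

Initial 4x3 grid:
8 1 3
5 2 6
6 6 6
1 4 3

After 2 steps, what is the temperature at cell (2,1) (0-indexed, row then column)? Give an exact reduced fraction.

Step 1: cell (2,1) = 24/5
Step 2: cell (2,1) = 441/100
Full grid after step 2:
  161/36 31/8 133/36
  221/48 109/25 101/24
  1093/240 441/100 559/120
  35/9 163/40 157/36

Answer: 441/100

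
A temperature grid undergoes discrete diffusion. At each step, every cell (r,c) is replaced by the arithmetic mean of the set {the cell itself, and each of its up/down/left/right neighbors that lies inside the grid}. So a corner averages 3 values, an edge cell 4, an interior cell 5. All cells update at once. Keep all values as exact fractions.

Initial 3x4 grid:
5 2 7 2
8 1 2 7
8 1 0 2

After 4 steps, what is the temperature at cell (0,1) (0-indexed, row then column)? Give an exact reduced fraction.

Answer: 46673/12000

Derivation:
Step 1: cell (0,1) = 15/4
Step 2: cell (0,1) = 37/10
Step 3: cell (0,1) = 599/150
Step 4: cell (0,1) = 46673/12000
Full grid after step 4:
  92159/21600 46673/12000 399037/108000 462739/129600
  1781873/432000 168583/45000 1184539/360000 2887211/864000
  16147/4050 747739/216000 74411/24000 128063/43200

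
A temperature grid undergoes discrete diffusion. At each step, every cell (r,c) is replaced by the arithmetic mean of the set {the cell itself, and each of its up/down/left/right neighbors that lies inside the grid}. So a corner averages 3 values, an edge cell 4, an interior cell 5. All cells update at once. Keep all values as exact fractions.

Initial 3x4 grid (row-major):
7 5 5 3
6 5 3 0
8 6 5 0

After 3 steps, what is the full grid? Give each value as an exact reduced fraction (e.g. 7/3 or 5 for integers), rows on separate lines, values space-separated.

After step 1:
  6 11/2 4 8/3
  13/2 5 18/5 3/2
  20/3 6 7/2 5/3
After step 2:
  6 41/8 473/120 49/18
  145/24 133/25 88/25 283/120
  115/18 127/24 443/120 20/9
After step 3:
  103/18 1529/300 6889/1800 406/135
  42751/7200 15179/3000 11299/3000 19481/7200
  319/54 18623/3600 13253/3600 1489/540

Answer: 103/18 1529/300 6889/1800 406/135
42751/7200 15179/3000 11299/3000 19481/7200
319/54 18623/3600 13253/3600 1489/540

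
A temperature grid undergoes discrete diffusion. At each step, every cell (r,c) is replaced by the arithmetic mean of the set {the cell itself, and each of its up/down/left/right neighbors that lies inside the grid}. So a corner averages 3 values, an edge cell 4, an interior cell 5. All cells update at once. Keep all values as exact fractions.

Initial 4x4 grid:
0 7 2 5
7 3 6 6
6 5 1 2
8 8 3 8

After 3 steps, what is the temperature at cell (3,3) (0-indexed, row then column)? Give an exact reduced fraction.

Answer: 2411/540

Derivation:
Step 1: cell (3,3) = 13/3
Step 2: cell (3,3) = 163/36
Step 3: cell (3,3) = 2411/540
Full grid after step 3:
  4913/1080 14939/3600 15943/3600 581/135
  4241/900 2833/600 1261/300 15823/3600
  1273/225 2987/600 3409/750 15403/3600
  6463/1080 20023/3600 17203/3600 2411/540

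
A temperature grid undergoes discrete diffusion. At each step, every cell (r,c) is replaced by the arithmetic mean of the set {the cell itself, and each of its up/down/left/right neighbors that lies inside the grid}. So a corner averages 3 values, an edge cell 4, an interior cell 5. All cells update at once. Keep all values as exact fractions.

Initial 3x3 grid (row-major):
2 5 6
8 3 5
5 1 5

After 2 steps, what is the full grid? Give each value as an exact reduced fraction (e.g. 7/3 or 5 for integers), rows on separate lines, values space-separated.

Answer: 9/2 281/60 169/36
557/120 423/100 363/80
38/9 487/120 143/36

Derivation:
After step 1:
  5 4 16/3
  9/2 22/5 19/4
  14/3 7/2 11/3
After step 2:
  9/2 281/60 169/36
  557/120 423/100 363/80
  38/9 487/120 143/36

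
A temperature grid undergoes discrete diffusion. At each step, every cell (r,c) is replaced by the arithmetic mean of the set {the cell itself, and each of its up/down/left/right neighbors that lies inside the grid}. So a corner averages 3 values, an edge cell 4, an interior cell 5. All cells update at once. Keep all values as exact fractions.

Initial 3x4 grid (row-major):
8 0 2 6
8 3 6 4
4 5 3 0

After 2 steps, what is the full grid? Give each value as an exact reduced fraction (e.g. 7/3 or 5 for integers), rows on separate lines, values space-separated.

After step 1:
  16/3 13/4 7/2 4
  23/4 22/5 18/5 4
  17/3 15/4 7/2 7/3
After step 2:
  43/9 989/240 287/80 23/6
  423/80 83/20 19/5 209/60
  91/18 1039/240 791/240 59/18

Answer: 43/9 989/240 287/80 23/6
423/80 83/20 19/5 209/60
91/18 1039/240 791/240 59/18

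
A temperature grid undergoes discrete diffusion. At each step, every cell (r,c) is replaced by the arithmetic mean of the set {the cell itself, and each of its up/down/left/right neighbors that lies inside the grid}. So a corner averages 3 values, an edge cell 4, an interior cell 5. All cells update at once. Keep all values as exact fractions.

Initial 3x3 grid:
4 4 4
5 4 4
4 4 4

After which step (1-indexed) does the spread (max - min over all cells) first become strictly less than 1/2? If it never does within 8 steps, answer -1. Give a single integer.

Step 1: max=13/3, min=4, spread=1/3
  -> spread < 1/2 first at step 1
Step 2: max=1027/240, min=4, spread=67/240
Step 3: max=9077/2160, min=807/200, spread=1807/10800
Step 4: max=3613963/864000, min=21961/5400, spread=33401/288000
Step 5: max=32333933/7776000, min=2203391/540000, spread=3025513/38880000
Step 6: max=12906526867/3110400000, min=117955949/28800000, spread=53531/995328
Step 7: max=772528925849/186624000000, min=31895116051/7776000000, spread=450953/11943936
Step 8: max=46298663560603/11197440000000, min=3833488610519/933120000000, spread=3799043/143327232

Answer: 1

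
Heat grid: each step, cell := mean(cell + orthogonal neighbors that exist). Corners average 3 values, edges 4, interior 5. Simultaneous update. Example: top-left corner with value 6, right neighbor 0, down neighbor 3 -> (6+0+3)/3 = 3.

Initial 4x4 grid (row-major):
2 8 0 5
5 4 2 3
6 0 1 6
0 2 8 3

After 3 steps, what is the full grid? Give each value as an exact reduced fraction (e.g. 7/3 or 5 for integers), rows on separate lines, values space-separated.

After step 1:
  5 7/2 15/4 8/3
  17/4 19/5 2 4
  11/4 13/5 17/5 13/4
  8/3 5/2 7/2 17/3
After step 2:
  17/4 321/80 143/48 125/36
  79/20 323/100 339/100 143/48
  46/15 301/100 59/20 979/240
  95/36 169/60 113/30 149/36
After step 3:
  977/240 8683/2400 24937/7200 679/216
  4349/1200 7037/2000 9317/3000 25057/7200
  11399/3600 2261/750 4127/1200 5093/1440
  767/270 11009/3600 2461/720 8629/2160

Answer: 977/240 8683/2400 24937/7200 679/216
4349/1200 7037/2000 9317/3000 25057/7200
11399/3600 2261/750 4127/1200 5093/1440
767/270 11009/3600 2461/720 8629/2160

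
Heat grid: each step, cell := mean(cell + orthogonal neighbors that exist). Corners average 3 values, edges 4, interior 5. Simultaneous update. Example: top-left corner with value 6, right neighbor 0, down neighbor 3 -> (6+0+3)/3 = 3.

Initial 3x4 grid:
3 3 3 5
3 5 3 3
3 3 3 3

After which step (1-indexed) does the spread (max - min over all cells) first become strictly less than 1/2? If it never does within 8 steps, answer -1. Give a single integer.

Answer: 2

Derivation:
Step 1: max=11/3, min=3, spread=2/3
Step 2: max=32/9, min=19/6, spread=7/18
  -> spread < 1/2 first at step 2
Step 3: max=3767/1080, min=3893/1200, spread=2633/10800
Step 4: max=185479/54000, min=118261/36000, spread=647/4320
Step 5: max=13278617/3888000, min=4274539/1296000, spread=455/3888
Step 6: max=791464603/233280000, min=257619101/77760000, spread=186073/2332800
Step 7: max=47351237177/13996800000, min=15478218559/4665600000, spread=1833163/27993600
Step 8: max=2832799033243/839808000000, min=930798609581/279936000000, spread=80806409/1679616000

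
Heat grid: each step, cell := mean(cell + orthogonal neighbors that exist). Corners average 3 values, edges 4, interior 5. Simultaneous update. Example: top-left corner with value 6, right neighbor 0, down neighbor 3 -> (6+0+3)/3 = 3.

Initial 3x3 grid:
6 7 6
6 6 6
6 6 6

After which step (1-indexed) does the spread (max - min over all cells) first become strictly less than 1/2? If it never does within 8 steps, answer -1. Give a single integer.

Step 1: max=19/3, min=6, spread=1/3
  -> spread < 1/2 first at step 1
Step 2: max=1507/240, min=6, spread=67/240
Step 3: max=13397/2160, min=1207/200, spread=1807/10800
Step 4: max=5341963/864000, min=32761/5400, spread=33401/288000
Step 5: max=47885933/7776000, min=3283391/540000, spread=3025513/38880000
Step 6: max=19127326867/3110400000, min=175555949/28800000, spread=53531/995328
Step 7: max=1145776925849/186624000000, min=47447116051/7776000000, spread=450953/11943936
Step 8: max=68693543560603/11197440000000, min=5699728610519/933120000000, spread=3799043/143327232

Answer: 1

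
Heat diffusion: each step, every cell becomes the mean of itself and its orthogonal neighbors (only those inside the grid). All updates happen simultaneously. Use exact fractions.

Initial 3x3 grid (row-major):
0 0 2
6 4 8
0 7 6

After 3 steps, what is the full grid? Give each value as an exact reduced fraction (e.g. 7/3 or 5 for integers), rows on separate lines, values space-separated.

Answer: 101/36 4279/1440 815/216
4609/1440 4871/1200 3137/720
1771/432 12893/2880 751/144

Derivation:
After step 1:
  2 3/2 10/3
  5/2 5 5
  13/3 17/4 7
After step 2:
  2 71/24 59/18
  83/24 73/20 61/12
  133/36 247/48 65/12
After step 3:
  101/36 4279/1440 815/216
  4609/1440 4871/1200 3137/720
  1771/432 12893/2880 751/144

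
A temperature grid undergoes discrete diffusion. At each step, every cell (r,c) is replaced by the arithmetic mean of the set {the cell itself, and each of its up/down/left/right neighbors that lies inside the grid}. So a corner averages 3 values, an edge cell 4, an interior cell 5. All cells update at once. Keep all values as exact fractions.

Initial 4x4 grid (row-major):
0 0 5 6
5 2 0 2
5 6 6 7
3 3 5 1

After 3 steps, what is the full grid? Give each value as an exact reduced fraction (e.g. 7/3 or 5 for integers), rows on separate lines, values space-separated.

Answer: 5281/2160 1843/720 10927/3600 1489/432
4337/1440 18823/6000 20459/6000 26969/7200
27613/7200 4577/1200 24041/6000 28817/7200
8779/2160 7507/1800 7343/1800 9023/2160

Derivation:
After step 1:
  5/3 7/4 11/4 13/3
  3 13/5 3 15/4
  19/4 22/5 24/5 4
  11/3 17/4 15/4 13/3
After step 2:
  77/36 263/120 71/24 65/18
  721/240 59/20 169/50 181/48
  949/240 104/25 399/100 1013/240
  38/9 241/60 257/60 145/36
After step 3:
  5281/2160 1843/720 10927/3600 1489/432
  4337/1440 18823/6000 20459/6000 26969/7200
  27613/7200 4577/1200 24041/6000 28817/7200
  8779/2160 7507/1800 7343/1800 9023/2160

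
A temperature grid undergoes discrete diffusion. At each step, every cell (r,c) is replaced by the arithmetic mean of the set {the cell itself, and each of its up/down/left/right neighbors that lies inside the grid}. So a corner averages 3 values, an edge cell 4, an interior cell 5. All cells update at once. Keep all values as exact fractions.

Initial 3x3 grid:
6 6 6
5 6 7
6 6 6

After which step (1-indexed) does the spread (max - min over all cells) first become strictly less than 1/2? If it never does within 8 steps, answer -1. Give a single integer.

Answer: 2

Derivation:
Step 1: max=19/3, min=17/3, spread=2/3
Step 2: max=299/48, min=277/48, spread=11/24
  -> spread < 1/2 first at step 2
Step 3: max=3545/576, min=3367/576, spread=89/288
Step 4: max=42227/6912, min=40717/6912, spread=755/3456
Step 5: max=504017/82944, min=491311/82944, spread=6353/41472
Step 6: max=6025499/995328, min=5918437/995328, spread=53531/497664
Step 7: max=72114569/11943936, min=71212663/11943936, spread=450953/5971968
Step 8: max=863762435/143327232, min=856164349/143327232, spread=3799043/71663616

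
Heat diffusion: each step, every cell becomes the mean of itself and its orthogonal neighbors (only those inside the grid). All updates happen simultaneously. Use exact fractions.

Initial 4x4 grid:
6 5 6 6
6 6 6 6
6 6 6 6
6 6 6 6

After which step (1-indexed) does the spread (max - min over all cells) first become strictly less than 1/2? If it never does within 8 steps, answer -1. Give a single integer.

Step 1: max=6, min=17/3, spread=1/3
  -> spread < 1/2 first at step 1
Step 2: max=6, min=689/120, spread=31/120
Step 3: max=6, min=6269/1080, spread=211/1080
Step 4: max=6, min=631157/108000, spread=16843/108000
Step 5: max=53921/9000, min=5693357/972000, spread=130111/972000
Step 6: max=3232841/540000, min=171317633/29160000, spread=3255781/29160000
Step 7: max=3228893/540000, min=5148446309/874800000, spread=82360351/874800000
Step 8: max=580693559/97200000, min=154712683109/26244000000, spread=2074577821/26244000000

Answer: 1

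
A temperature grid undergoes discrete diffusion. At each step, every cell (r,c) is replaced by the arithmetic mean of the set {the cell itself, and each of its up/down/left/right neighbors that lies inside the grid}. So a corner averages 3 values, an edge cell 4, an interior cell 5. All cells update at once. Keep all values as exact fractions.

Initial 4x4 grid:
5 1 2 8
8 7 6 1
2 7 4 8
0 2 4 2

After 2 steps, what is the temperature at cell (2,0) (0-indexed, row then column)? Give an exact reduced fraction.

Step 1: cell (2,0) = 17/4
Step 2: cell (2,0) = 929/240
Full grid after step 2:
  167/36 277/60 47/12 41/9
  1213/240 469/100 128/25 103/24
  929/240 47/10 419/100 599/120
  53/18 719/240 1003/240 137/36

Answer: 929/240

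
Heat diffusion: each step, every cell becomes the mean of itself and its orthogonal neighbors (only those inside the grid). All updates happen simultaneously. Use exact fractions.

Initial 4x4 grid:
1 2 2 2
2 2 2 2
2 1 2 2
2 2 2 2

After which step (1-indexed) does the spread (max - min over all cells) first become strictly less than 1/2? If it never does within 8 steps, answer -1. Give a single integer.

Step 1: max=2, min=5/3, spread=1/3
  -> spread < 1/2 first at step 1
Step 2: max=2, min=31/18, spread=5/18
Step 3: max=95/48, min=3793/2160, spread=241/1080
Step 4: max=23501/12000, min=115651/64800, spread=3517/20250
Step 5: max=139709/72000, min=3496921/1944000, spread=137611/972000
Step 6: max=277979/144000, min=21163427/11664000, spread=169109/1458000
Step 7: max=622290157/324000000, min=3191579173/1749600000, spread=421969187/4374000000
Step 8: max=18594372757/9720000000, min=96238831111/52488000000, spread=5213477221/65610000000

Answer: 1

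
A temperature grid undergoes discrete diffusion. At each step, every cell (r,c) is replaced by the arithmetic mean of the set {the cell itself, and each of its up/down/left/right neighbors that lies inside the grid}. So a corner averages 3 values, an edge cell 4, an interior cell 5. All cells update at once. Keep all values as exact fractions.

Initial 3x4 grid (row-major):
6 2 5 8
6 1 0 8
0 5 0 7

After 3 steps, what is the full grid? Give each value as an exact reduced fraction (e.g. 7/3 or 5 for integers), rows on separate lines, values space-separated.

After step 1:
  14/3 7/2 15/4 7
  13/4 14/5 14/5 23/4
  11/3 3/2 3 5
After step 2:
  137/36 883/240 341/80 11/2
  863/240 277/100 181/50 411/80
  101/36 329/120 123/40 55/12
After step 3:
  3989/1080 26131/7200 10237/2400 149/30
  46717/14400 2461/750 3773/1000 22609/4800
  6583/2160 10253/3600 701/200 3071/720

Answer: 3989/1080 26131/7200 10237/2400 149/30
46717/14400 2461/750 3773/1000 22609/4800
6583/2160 10253/3600 701/200 3071/720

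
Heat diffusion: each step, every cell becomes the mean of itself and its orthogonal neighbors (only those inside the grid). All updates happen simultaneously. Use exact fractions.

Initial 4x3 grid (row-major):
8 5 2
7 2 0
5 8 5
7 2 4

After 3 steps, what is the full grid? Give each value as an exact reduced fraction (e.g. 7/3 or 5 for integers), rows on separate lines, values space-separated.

Answer: 5657/1080 20387/4800 7679/2160
37423/7200 568/125 12649/3600
39103/7200 6791/1500 7357/1800
5537/1080 70021/14400 9019/2160

Derivation:
After step 1:
  20/3 17/4 7/3
  11/2 22/5 9/4
  27/4 22/5 17/4
  14/3 21/4 11/3
After step 2:
  197/36 353/80 53/18
  1399/240 104/25 397/120
  1279/240 501/100 437/120
  50/9 1079/240 79/18
After step 3:
  5657/1080 20387/4800 7679/2160
  37423/7200 568/125 12649/3600
  39103/7200 6791/1500 7357/1800
  5537/1080 70021/14400 9019/2160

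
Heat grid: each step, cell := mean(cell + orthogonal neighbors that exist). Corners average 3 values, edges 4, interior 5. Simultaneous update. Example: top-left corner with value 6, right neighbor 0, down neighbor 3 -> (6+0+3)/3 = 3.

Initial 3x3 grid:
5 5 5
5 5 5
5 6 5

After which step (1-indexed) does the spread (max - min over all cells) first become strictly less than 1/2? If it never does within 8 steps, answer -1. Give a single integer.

Answer: 1

Derivation:
Step 1: max=16/3, min=5, spread=1/3
  -> spread < 1/2 first at step 1
Step 2: max=1267/240, min=5, spread=67/240
Step 3: max=11237/2160, min=1007/200, spread=1807/10800
Step 4: max=4477963/864000, min=27361/5400, spread=33401/288000
Step 5: max=40109933/7776000, min=2743391/540000, spread=3025513/38880000
Step 6: max=16016926867/3110400000, min=146755949/28800000, spread=53531/995328
Step 7: max=959152925849/186624000000, min=39671116051/7776000000, spread=450953/11943936
Step 8: max=57496103560603/11197440000000, min=4766608610519/933120000000, spread=3799043/143327232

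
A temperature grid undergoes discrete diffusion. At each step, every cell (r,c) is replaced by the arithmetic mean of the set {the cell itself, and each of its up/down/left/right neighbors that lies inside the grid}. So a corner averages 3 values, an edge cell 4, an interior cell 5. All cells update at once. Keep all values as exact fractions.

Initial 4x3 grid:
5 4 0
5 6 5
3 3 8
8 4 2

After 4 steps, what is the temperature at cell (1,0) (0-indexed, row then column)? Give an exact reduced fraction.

Answer: 243877/54000

Derivation:
Step 1: cell (1,0) = 19/4
Step 2: cell (1,0) = 563/120
Step 3: cell (1,0) = 1037/225
Step 4: cell (1,0) = 243877/54000
Full grid after step 4:
  568493/129600 3665737/864000 180281/43200
  243877/54000 1596533/360000 309961/72000
  9341/2000 1644383/360000 975703/216000
  67267/14400 4015867/864000 591653/129600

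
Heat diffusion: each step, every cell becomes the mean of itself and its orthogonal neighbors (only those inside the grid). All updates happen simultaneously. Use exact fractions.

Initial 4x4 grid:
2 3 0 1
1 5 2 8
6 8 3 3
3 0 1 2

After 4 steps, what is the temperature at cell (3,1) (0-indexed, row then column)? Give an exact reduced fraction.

Step 1: cell (3,1) = 3
Step 2: cell (3,1) = 119/40
Step 3: cell (3,1) = 1277/400
Step 4: cell (3,1) = 38951/12000
Full grid after step 4:
  4081/1350 52681/18000 10589/3600 31763/10800
  59311/18000 2441/750 18757/6000 22507/7200
  20993/6000 33729/10000 7987/2500 12247/4000
  12347/3600 38951/12000 35911/12000 2617/900

Answer: 38951/12000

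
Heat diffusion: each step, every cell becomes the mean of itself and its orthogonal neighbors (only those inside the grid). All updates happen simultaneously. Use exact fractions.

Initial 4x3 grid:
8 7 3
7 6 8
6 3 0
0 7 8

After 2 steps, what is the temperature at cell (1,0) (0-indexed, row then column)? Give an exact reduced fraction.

Answer: 1457/240

Derivation:
Step 1: cell (1,0) = 27/4
Step 2: cell (1,0) = 1457/240
Full grid after step 2:
  241/36 383/60 65/12
  1457/240 138/25 53/10
  1169/240 477/100 23/5
  77/18 547/120 19/4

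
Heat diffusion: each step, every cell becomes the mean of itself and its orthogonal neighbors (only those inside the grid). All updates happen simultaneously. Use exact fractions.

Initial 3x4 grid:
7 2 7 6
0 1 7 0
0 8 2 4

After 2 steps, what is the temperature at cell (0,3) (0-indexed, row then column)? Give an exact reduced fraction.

Answer: 169/36

Derivation:
Step 1: cell (0,3) = 13/3
Step 2: cell (0,3) = 169/36
Full grid after step 2:
  37/12 327/80 1049/240 169/36
  169/60 16/5 22/5 839/240
  89/36 107/30 67/20 23/6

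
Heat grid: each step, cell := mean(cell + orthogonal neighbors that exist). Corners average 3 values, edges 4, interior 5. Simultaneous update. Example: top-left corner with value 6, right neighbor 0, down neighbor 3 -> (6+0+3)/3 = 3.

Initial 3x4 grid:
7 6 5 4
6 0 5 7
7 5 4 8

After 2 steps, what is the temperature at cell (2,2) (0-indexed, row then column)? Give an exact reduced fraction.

Answer: 601/120

Derivation:
Step 1: cell (2,2) = 11/2
Step 2: cell (2,2) = 601/120
Full grid after step 2:
  95/18 607/120 571/120 49/9
  163/30 221/50 251/50 82/15
  5 199/40 601/120 107/18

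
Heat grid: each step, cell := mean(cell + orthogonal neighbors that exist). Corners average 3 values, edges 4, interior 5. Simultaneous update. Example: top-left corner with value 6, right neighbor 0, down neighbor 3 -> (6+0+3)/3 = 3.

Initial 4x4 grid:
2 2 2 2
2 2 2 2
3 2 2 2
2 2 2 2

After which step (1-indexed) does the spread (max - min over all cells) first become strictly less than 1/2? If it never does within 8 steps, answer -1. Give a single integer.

Answer: 1

Derivation:
Step 1: max=7/3, min=2, spread=1/3
  -> spread < 1/2 first at step 1
Step 2: max=271/120, min=2, spread=31/120
Step 3: max=2371/1080, min=2, spread=211/1080
Step 4: max=232843/108000, min=2, spread=16843/108000
Step 5: max=2082643/972000, min=18079/9000, spread=130111/972000
Step 6: max=61962367/29160000, min=1087159/540000, spread=3255781/29160000
Step 7: max=1849953691/874800000, min=1091107/540000, spread=82360351/874800000
Step 8: max=55239316891/26244000000, min=196906441/97200000, spread=2074577821/26244000000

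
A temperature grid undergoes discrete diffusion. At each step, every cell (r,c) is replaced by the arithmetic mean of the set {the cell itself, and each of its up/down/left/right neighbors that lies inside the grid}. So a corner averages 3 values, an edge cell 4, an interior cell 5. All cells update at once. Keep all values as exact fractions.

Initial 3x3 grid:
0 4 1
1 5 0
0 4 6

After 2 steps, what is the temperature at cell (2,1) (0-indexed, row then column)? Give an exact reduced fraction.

Step 1: cell (2,1) = 15/4
Step 2: cell (2,1) = 231/80
Full grid after step 2:
  17/9 259/120 43/18
  229/120 271/100 27/10
  83/36 231/80 121/36

Answer: 231/80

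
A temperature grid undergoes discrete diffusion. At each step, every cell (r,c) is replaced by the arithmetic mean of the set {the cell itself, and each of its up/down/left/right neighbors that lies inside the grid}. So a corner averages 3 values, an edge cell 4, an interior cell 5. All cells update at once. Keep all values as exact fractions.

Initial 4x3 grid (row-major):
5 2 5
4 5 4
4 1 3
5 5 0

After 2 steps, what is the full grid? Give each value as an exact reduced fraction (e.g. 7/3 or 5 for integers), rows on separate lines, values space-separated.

After step 1:
  11/3 17/4 11/3
  9/2 16/5 17/4
  7/2 18/5 2
  14/3 11/4 8/3
After step 2:
  149/36 887/240 73/18
  223/60 99/25 787/240
  61/15 301/100 751/240
  131/36 821/240 89/36

Answer: 149/36 887/240 73/18
223/60 99/25 787/240
61/15 301/100 751/240
131/36 821/240 89/36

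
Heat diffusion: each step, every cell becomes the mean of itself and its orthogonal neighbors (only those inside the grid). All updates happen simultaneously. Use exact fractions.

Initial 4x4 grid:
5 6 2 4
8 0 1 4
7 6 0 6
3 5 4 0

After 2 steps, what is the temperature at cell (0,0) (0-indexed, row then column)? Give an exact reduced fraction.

Step 1: cell (0,0) = 19/3
Step 2: cell (0,0) = 175/36
Full grid after step 2:
  175/36 511/120 337/120 31/9
  323/60 349/100 16/5 659/240
  49/10 217/50 263/100 779/240
  31/6 307/80 809/240 97/36

Answer: 175/36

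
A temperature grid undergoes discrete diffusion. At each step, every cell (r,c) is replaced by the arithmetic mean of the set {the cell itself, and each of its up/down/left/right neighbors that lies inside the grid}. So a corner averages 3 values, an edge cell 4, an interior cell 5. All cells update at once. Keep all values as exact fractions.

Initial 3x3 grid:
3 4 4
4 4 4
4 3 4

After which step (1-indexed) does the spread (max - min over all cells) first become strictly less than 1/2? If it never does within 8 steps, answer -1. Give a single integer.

Answer: 1

Derivation:
Step 1: max=4, min=11/3, spread=1/3
  -> spread < 1/2 first at step 1
Step 2: max=47/12, min=893/240, spread=47/240
Step 3: max=309/80, min=4019/1080, spread=61/432
Step 4: max=165967/43200, min=242563/64800, spread=511/5184
Step 5: max=9908149/2592000, min=14592911/3888000, spread=4309/62208
Step 6: max=197661901/51840000, min=878136367/233280000, spread=36295/746496
Step 7: max=35503950941/9331200000, min=52778156099/13996800000, spread=305773/8957952
Step 8: max=2127506070527/559872000000, min=3171134488603/839808000000, spread=2575951/107495424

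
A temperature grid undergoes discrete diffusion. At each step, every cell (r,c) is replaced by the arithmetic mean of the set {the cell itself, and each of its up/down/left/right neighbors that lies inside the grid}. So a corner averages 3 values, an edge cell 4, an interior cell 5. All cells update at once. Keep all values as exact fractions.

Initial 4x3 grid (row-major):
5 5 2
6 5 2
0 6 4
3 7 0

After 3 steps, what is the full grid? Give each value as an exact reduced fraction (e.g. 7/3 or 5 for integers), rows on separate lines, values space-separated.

After step 1:
  16/3 17/4 3
  4 24/5 13/4
  15/4 22/5 3
  10/3 4 11/3
After step 2:
  163/36 1043/240 7/2
  1073/240 207/50 281/80
  929/240 399/100 859/240
  133/36 77/20 32/9
After step 3:
  1201/270 59449/14400 1363/360
  30617/7200 24551/6000 8839/2400
  28847/7200 1943/500 26347/7200
  8219/2160 1509/400 7909/2160

Answer: 1201/270 59449/14400 1363/360
30617/7200 24551/6000 8839/2400
28847/7200 1943/500 26347/7200
8219/2160 1509/400 7909/2160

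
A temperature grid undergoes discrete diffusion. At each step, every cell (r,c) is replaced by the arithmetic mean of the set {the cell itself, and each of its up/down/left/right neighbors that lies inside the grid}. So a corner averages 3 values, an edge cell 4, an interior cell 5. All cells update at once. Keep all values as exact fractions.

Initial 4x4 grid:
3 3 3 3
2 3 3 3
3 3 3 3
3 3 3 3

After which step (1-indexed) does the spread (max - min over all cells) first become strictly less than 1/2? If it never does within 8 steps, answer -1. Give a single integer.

Answer: 1

Derivation:
Step 1: max=3, min=8/3, spread=1/3
  -> spread < 1/2 first at step 1
Step 2: max=3, min=329/120, spread=31/120
Step 3: max=3, min=3029/1080, spread=211/1080
Step 4: max=3, min=307157/108000, spread=16843/108000
Step 5: max=26921/9000, min=2777357/972000, spread=130111/972000
Step 6: max=1612841/540000, min=83837633/29160000, spread=3255781/29160000
Step 7: max=1608893/540000, min=2524046309/874800000, spread=82360351/874800000
Step 8: max=289093559/97200000, min=75980683109/26244000000, spread=2074577821/26244000000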